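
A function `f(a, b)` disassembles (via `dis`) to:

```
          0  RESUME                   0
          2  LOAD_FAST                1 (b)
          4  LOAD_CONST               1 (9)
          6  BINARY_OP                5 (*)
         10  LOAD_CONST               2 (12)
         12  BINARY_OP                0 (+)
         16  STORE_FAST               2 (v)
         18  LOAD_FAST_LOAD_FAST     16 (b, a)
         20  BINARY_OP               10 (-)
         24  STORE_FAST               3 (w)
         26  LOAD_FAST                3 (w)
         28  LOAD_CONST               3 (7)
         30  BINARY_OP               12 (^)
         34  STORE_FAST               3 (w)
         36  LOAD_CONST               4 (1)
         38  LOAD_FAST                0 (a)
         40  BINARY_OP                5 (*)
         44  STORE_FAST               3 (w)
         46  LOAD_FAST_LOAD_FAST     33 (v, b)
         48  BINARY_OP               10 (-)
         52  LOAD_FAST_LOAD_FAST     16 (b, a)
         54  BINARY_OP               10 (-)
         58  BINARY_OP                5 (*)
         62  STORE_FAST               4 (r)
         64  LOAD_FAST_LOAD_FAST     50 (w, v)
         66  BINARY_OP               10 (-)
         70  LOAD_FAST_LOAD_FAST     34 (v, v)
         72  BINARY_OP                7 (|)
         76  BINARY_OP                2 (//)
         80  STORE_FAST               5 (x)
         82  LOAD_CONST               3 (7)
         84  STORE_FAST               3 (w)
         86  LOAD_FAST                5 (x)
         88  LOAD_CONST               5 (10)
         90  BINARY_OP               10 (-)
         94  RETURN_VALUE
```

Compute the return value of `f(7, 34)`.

LOAD_FAST b → push 34. Stack: [34]
LOAD_CONST → push 9. Stack: [34, 9]
BINARY_OP * → 34 * 9 = 306. Stack: [306]
LOAD_CONST → push 12. Stack: [306, 12]
BINARY_OP + → 306 + 12 = 318. Stack: [318]
STORE_FAST v → v=318. Stack: []
LOAD_FAST_LOAD_FAST b,a → push 34,7. Stack: [34, 7]
BINARY_OP - → 34 - 7 = 27. Stack: [27]
STORE_FAST w → w=27. Stack: []
LOAD_FAST w → push 27. Stack: [27]
LOAD_CONST → push 7. Stack: [27, 7]
BINARY_OP ^ → 27 ^ 7 = 28. Stack: [28]
STORE_FAST w → w=28. Stack: []
LOAD_CONST → push 1. Stack: [1]
LOAD_FAST a → push 7. Stack: [1, 7]
BINARY_OP * → 1 * 7 = 7. Stack: [7]
STORE_FAST w → w=7. Stack: []
LOAD_FAST_LOAD_FAST v,b → push 318,34. Stack: [318, 34]
BINARY_OP - → 318 - 34 = 284. Stack: [284]
LOAD_FAST_LOAD_FAST b,a → push 34,7. Stack: [284, 34, 7]
BINARY_OP - → 34 - 7 = 27. Stack: [284, 27]
BINARY_OP * → 284 * 27 = 7668. Stack: [7668]
STORE_FAST r → r=7668. Stack: []
LOAD_FAST_LOAD_FAST w,v → push 7,318. Stack: [7, 318]
BINARY_OP - → 7 - 318 = -311. Stack: [-311]
LOAD_FAST_LOAD_FAST v,v → push 318,318. Stack: [-311, 318, 318]
BINARY_OP | → 318 | 318 = 318. Stack: [-311, 318]
BINARY_OP // → -311 // 318 = -1. Stack: [-1]
STORE_FAST x → x=-1. Stack: []
LOAD_CONST → push 7. Stack: [7]
STORE_FAST w → w=7. Stack: []
LOAD_FAST x → push -1. Stack: [-1]
LOAD_CONST → push 10. Stack: [-1, 10]
BINARY_OP - → -1 - 10 = -11. Stack: [-11]
RETURN_VALUE → return -11.

-11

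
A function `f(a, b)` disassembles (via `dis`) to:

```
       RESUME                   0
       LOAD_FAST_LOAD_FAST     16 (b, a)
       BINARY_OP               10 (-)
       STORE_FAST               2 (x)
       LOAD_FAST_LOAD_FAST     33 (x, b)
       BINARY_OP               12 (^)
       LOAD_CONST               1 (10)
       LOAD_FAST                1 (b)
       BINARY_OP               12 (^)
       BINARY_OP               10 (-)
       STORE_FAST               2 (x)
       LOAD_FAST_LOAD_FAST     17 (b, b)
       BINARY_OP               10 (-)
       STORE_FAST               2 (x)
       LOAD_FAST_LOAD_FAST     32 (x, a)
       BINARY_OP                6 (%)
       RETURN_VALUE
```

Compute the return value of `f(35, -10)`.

LOAD_FAST_LOAD_FAST b,a → push -10,35. Stack: [-10, 35]
BINARY_OP - → -10 - 35 = -45. Stack: [-45]
STORE_FAST x → x=-45. Stack: []
LOAD_FAST_LOAD_FAST x,b → push -45,-10. Stack: [-45, -10]
BINARY_OP ^ → -45 ^ -10 = 37. Stack: [37]
LOAD_CONST → push 10. Stack: [37, 10]
LOAD_FAST b → push -10. Stack: [37, 10, -10]
BINARY_OP ^ → 10 ^ -10 = -4. Stack: [37, -4]
BINARY_OP - → 37 - -4 = 41. Stack: [41]
STORE_FAST x → x=41. Stack: []
LOAD_FAST_LOAD_FAST b,b → push -10,-10. Stack: [-10, -10]
BINARY_OP - → -10 - -10 = 0. Stack: [0]
STORE_FAST x → x=0. Stack: []
LOAD_FAST_LOAD_FAST x,a → push 0,35. Stack: [0, 35]
BINARY_OP % → 0 % 35 = 0. Stack: [0]
RETURN_VALUE → return 0.

0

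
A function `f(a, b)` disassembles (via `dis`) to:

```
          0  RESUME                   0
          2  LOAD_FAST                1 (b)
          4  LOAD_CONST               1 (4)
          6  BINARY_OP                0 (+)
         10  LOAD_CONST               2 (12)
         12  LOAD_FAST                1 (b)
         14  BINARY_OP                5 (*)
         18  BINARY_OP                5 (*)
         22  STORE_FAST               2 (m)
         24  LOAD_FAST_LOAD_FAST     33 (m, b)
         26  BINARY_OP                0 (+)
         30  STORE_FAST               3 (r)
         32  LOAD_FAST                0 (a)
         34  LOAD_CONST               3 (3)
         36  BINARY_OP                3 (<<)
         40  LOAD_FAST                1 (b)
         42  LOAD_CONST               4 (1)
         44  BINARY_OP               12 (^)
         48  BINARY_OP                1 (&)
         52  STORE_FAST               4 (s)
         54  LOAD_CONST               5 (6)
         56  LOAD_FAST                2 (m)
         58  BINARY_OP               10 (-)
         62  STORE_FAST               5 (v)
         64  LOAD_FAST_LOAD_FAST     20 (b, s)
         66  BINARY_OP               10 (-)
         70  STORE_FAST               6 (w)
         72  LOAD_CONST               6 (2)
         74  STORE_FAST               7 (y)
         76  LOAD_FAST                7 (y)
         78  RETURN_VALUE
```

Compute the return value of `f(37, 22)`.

LOAD_FAST b → push 22. Stack: [22]
LOAD_CONST → push 4. Stack: [22, 4]
BINARY_OP + → 22 + 4 = 26. Stack: [26]
LOAD_CONST → push 12. Stack: [26, 12]
LOAD_FAST b → push 22. Stack: [26, 12, 22]
BINARY_OP * → 12 * 22 = 264. Stack: [26, 264]
BINARY_OP * → 26 * 264 = 6864. Stack: [6864]
STORE_FAST m → m=6864. Stack: []
LOAD_FAST_LOAD_FAST m,b → push 6864,22. Stack: [6864, 22]
BINARY_OP + → 6864 + 22 = 6886. Stack: [6886]
STORE_FAST r → r=6886. Stack: []
LOAD_FAST a → push 37. Stack: [37]
LOAD_CONST → push 3. Stack: [37, 3]
BINARY_OP << → 37 << 3 = 296. Stack: [296]
LOAD_FAST b → push 22. Stack: [296, 22]
LOAD_CONST → push 1. Stack: [296, 22, 1]
BINARY_OP ^ → 22 ^ 1 = 23. Stack: [296, 23]
BINARY_OP & → 296 & 23 = 0. Stack: [0]
STORE_FAST s → s=0. Stack: []
LOAD_CONST → push 6. Stack: [6]
LOAD_FAST m → push 6864. Stack: [6, 6864]
BINARY_OP - → 6 - 6864 = -6858. Stack: [-6858]
STORE_FAST v → v=-6858. Stack: []
LOAD_FAST_LOAD_FAST b,s → push 22,0. Stack: [22, 0]
BINARY_OP - → 22 - 0 = 22. Stack: [22]
STORE_FAST w → w=22. Stack: []
LOAD_CONST → push 2. Stack: [2]
STORE_FAST y → y=2. Stack: []
LOAD_FAST y → push 2. Stack: [2]
RETURN_VALUE → return 2.

2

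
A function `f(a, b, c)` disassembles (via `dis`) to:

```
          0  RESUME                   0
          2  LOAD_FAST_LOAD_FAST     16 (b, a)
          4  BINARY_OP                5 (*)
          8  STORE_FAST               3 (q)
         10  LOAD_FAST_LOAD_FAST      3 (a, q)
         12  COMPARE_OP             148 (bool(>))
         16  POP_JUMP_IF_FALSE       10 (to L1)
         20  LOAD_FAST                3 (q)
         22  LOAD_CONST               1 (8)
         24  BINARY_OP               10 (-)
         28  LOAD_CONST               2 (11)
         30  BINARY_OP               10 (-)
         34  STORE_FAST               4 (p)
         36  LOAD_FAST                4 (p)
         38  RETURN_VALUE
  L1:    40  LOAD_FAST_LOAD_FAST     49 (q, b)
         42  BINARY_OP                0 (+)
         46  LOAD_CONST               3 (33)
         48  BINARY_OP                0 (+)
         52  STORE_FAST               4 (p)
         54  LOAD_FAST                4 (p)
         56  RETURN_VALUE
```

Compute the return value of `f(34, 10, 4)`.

383

LOAD_FAST_LOAD_FAST b,a → push 10,34. Stack: [10, 34]
BINARY_OP * → 10 * 34 = 340. Stack: [340]
STORE_FAST q → q=340. Stack: []
LOAD_FAST_LOAD_FAST a,q → push 34,340. Stack: [34, 340]
COMPARE_OP bool(>) → 34 vs 340 = False. Stack: [False]
POP_JUMP_IF_FALSE → pop False; jump. Stack: []
LOAD_FAST_LOAD_FAST q,b → push 340,10. Stack: [340, 10]
BINARY_OP + → 340 + 10 = 350. Stack: [350]
LOAD_CONST → push 33. Stack: [350, 33]
BINARY_OP + → 350 + 33 = 383. Stack: [383]
STORE_FAST p → p=383. Stack: []
LOAD_FAST p → push 383. Stack: [383]
RETURN_VALUE → return 383.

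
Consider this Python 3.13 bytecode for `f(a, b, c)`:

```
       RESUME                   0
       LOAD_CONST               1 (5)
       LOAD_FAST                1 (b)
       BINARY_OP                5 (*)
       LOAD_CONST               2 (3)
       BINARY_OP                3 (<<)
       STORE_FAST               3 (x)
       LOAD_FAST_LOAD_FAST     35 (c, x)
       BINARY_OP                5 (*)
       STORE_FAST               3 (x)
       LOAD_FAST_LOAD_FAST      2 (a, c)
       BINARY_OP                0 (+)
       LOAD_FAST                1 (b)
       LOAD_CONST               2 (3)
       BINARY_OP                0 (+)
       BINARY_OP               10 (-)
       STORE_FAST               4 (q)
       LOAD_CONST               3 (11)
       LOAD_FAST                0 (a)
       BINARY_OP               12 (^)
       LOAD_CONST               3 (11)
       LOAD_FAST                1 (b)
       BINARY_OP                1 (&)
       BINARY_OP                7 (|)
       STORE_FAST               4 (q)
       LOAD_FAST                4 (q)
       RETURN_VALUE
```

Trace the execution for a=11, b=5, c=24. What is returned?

1

LOAD_CONST → push 5. Stack: [5]
LOAD_FAST b → push 5. Stack: [5, 5]
BINARY_OP * → 5 * 5 = 25. Stack: [25]
LOAD_CONST → push 3. Stack: [25, 3]
BINARY_OP << → 25 << 3 = 200. Stack: [200]
STORE_FAST x → x=200. Stack: []
LOAD_FAST_LOAD_FAST c,x → push 24,200. Stack: [24, 200]
BINARY_OP * → 24 * 200 = 4800. Stack: [4800]
STORE_FAST x → x=4800. Stack: []
LOAD_FAST_LOAD_FAST a,c → push 11,24. Stack: [11, 24]
BINARY_OP + → 11 + 24 = 35. Stack: [35]
LOAD_FAST b → push 5. Stack: [35, 5]
LOAD_CONST → push 3. Stack: [35, 5, 3]
BINARY_OP + → 5 + 3 = 8. Stack: [35, 8]
BINARY_OP - → 35 - 8 = 27. Stack: [27]
STORE_FAST q → q=27. Stack: []
LOAD_CONST → push 11. Stack: [11]
LOAD_FAST a → push 11. Stack: [11, 11]
BINARY_OP ^ → 11 ^ 11 = 0. Stack: [0]
LOAD_CONST → push 11. Stack: [0, 11]
LOAD_FAST b → push 5. Stack: [0, 11, 5]
BINARY_OP & → 11 & 5 = 1. Stack: [0, 1]
BINARY_OP | → 0 | 1 = 1. Stack: [1]
STORE_FAST q → q=1. Stack: []
LOAD_FAST q → push 1. Stack: [1]
RETURN_VALUE → return 1.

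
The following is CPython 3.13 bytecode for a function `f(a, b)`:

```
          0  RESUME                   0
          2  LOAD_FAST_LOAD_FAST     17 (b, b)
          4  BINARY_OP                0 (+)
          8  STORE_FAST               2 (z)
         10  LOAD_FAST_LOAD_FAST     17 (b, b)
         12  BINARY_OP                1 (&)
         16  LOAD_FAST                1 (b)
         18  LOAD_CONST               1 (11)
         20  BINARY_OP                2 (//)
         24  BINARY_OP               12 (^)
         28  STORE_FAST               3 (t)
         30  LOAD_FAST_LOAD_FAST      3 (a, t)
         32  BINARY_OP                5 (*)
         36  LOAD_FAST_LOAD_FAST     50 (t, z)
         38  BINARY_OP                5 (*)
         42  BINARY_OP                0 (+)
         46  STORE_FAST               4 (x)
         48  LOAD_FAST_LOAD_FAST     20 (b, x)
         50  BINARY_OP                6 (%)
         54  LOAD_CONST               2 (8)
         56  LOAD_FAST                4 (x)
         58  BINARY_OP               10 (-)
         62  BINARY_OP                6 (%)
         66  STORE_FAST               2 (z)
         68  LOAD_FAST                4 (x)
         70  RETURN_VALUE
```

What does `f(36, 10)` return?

LOAD_FAST_LOAD_FAST b,b → push 10,10. Stack: [10, 10]
BINARY_OP + → 10 + 10 = 20. Stack: [20]
STORE_FAST z → z=20. Stack: []
LOAD_FAST_LOAD_FAST b,b → push 10,10. Stack: [10, 10]
BINARY_OP & → 10 & 10 = 10. Stack: [10]
LOAD_FAST b → push 10. Stack: [10, 10]
LOAD_CONST → push 11. Stack: [10, 10, 11]
BINARY_OP // → 10 // 11 = 0. Stack: [10, 0]
BINARY_OP ^ → 10 ^ 0 = 10. Stack: [10]
STORE_FAST t → t=10. Stack: []
LOAD_FAST_LOAD_FAST a,t → push 36,10. Stack: [36, 10]
BINARY_OP * → 36 * 10 = 360. Stack: [360]
LOAD_FAST_LOAD_FAST t,z → push 10,20. Stack: [360, 10, 20]
BINARY_OP * → 10 * 20 = 200. Stack: [360, 200]
BINARY_OP + → 360 + 200 = 560. Stack: [560]
STORE_FAST x → x=560. Stack: []
LOAD_FAST_LOAD_FAST b,x → push 10,560. Stack: [10, 560]
BINARY_OP % → 10 % 560 = 10. Stack: [10]
LOAD_CONST → push 8. Stack: [10, 8]
LOAD_FAST x → push 560. Stack: [10, 8, 560]
BINARY_OP - → 8 - 560 = -552. Stack: [10, -552]
BINARY_OP % → 10 % -552 = -542. Stack: [-542]
STORE_FAST z → z=-542. Stack: []
LOAD_FAST x → push 560. Stack: [560]
RETURN_VALUE → return 560.

560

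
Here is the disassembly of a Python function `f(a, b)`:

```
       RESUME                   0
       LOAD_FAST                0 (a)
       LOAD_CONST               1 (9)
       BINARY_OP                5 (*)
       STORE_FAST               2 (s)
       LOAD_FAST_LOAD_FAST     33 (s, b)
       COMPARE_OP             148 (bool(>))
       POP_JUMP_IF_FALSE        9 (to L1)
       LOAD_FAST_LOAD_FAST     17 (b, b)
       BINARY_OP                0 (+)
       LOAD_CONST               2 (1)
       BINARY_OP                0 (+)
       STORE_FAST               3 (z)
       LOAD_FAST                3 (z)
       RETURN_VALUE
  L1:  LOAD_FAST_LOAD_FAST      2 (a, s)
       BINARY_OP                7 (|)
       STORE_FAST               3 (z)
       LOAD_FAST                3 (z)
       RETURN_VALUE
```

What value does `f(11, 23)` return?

47

LOAD_FAST a → push 11. Stack: [11]
LOAD_CONST → push 9. Stack: [11, 9]
BINARY_OP * → 11 * 9 = 99. Stack: [99]
STORE_FAST s → s=99. Stack: []
LOAD_FAST_LOAD_FAST s,b → push 99,23. Stack: [99, 23]
COMPARE_OP bool(>) → 99 vs 23 = True. Stack: [True]
POP_JUMP_IF_FALSE → pop True; no jump. Stack: []
LOAD_FAST_LOAD_FAST b,b → push 23,23. Stack: [23, 23]
BINARY_OP + → 23 + 23 = 46. Stack: [46]
LOAD_CONST → push 1. Stack: [46, 1]
BINARY_OP + → 46 + 1 = 47. Stack: [47]
STORE_FAST z → z=47. Stack: []
LOAD_FAST z → push 47. Stack: [47]
RETURN_VALUE → return 47.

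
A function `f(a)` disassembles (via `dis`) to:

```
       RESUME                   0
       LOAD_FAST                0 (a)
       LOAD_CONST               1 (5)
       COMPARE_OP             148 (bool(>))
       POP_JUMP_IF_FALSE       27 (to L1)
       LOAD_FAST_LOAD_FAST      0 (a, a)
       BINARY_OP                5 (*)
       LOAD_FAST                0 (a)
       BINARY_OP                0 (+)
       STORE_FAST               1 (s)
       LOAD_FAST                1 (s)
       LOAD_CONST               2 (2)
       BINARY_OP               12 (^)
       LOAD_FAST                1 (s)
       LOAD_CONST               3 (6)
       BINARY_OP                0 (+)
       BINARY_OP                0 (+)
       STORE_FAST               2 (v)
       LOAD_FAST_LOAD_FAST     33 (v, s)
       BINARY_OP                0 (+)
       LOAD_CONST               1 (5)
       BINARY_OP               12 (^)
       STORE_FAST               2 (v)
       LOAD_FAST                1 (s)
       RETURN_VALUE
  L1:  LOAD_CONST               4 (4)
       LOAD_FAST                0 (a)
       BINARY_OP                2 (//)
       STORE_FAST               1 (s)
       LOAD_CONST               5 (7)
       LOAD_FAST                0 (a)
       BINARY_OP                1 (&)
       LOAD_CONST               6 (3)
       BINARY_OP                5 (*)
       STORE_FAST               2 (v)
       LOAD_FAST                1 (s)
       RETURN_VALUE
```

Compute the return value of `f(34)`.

LOAD_FAST a → push 34. Stack: [34]
LOAD_CONST → push 5. Stack: [34, 5]
COMPARE_OP bool(>) → 34 vs 5 = True. Stack: [True]
POP_JUMP_IF_FALSE → pop True; no jump. Stack: []
LOAD_FAST_LOAD_FAST a,a → push 34,34. Stack: [34, 34]
BINARY_OP * → 34 * 34 = 1156. Stack: [1156]
LOAD_FAST a → push 34. Stack: [1156, 34]
BINARY_OP + → 1156 + 34 = 1190. Stack: [1190]
STORE_FAST s → s=1190. Stack: []
LOAD_FAST s → push 1190. Stack: [1190]
LOAD_CONST → push 2. Stack: [1190, 2]
BINARY_OP ^ → 1190 ^ 2 = 1188. Stack: [1188]
LOAD_FAST s → push 1190. Stack: [1188, 1190]
LOAD_CONST → push 6. Stack: [1188, 1190, 6]
BINARY_OP + → 1190 + 6 = 1196. Stack: [1188, 1196]
BINARY_OP + → 1188 + 1196 = 2384. Stack: [2384]
STORE_FAST v → v=2384. Stack: []
LOAD_FAST_LOAD_FAST v,s → push 2384,1190. Stack: [2384, 1190]
BINARY_OP + → 2384 + 1190 = 3574. Stack: [3574]
LOAD_CONST → push 5. Stack: [3574, 5]
BINARY_OP ^ → 3574 ^ 5 = 3571. Stack: [3571]
STORE_FAST v → v=3571. Stack: []
LOAD_FAST s → push 1190. Stack: [1190]
RETURN_VALUE → return 1190.

1190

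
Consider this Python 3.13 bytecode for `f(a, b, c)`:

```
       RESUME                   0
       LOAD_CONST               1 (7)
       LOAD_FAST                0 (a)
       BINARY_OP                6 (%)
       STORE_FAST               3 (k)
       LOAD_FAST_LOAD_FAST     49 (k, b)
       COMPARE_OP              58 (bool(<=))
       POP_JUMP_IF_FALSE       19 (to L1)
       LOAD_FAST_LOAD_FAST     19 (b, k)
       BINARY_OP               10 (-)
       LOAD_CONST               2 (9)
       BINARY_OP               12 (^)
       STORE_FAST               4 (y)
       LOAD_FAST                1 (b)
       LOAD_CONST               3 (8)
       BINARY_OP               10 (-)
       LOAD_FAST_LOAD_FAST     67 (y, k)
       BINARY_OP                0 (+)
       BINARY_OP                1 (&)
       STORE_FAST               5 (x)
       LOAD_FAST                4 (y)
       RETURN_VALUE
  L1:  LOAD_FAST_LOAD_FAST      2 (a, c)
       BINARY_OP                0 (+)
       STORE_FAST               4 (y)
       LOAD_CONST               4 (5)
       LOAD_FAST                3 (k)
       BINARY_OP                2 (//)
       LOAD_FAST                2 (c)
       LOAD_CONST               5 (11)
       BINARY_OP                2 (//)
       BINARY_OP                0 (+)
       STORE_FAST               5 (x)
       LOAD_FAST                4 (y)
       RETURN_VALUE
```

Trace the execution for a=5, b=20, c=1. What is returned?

LOAD_CONST → push 7. Stack: [7]
LOAD_FAST a → push 5. Stack: [7, 5]
BINARY_OP % → 7 % 5 = 2. Stack: [2]
STORE_FAST k → k=2. Stack: []
LOAD_FAST_LOAD_FAST k,b → push 2,20. Stack: [2, 20]
COMPARE_OP bool(<=) → 2 vs 20 = True. Stack: [True]
POP_JUMP_IF_FALSE → pop True; no jump. Stack: []
LOAD_FAST_LOAD_FAST b,k → push 20,2. Stack: [20, 2]
BINARY_OP - → 20 - 2 = 18. Stack: [18]
LOAD_CONST → push 9. Stack: [18, 9]
BINARY_OP ^ → 18 ^ 9 = 27. Stack: [27]
STORE_FAST y → y=27. Stack: []
LOAD_FAST b → push 20. Stack: [20]
LOAD_CONST → push 8. Stack: [20, 8]
BINARY_OP - → 20 - 8 = 12. Stack: [12]
LOAD_FAST_LOAD_FAST y,k → push 27,2. Stack: [12, 27, 2]
BINARY_OP + → 27 + 2 = 29. Stack: [12, 29]
BINARY_OP & → 12 & 29 = 12. Stack: [12]
STORE_FAST x → x=12. Stack: []
LOAD_FAST y → push 27. Stack: [27]
RETURN_VALUE → return 27.

27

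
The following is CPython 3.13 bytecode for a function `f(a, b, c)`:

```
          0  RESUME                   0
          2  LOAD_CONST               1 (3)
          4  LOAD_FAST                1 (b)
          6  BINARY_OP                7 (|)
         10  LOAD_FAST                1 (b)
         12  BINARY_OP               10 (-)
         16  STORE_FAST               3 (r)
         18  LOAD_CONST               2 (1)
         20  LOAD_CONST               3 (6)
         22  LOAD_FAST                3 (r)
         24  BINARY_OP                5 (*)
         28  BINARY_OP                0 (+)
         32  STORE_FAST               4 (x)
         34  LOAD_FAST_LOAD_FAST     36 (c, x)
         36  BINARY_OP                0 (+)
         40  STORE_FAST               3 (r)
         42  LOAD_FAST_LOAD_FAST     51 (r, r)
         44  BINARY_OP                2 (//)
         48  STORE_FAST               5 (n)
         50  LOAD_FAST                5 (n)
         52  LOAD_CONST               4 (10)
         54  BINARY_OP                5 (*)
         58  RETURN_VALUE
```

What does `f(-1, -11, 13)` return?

LOAD_CONST → push 3. Stack: [3]
LOAD_FAST b → push -11. Stack: [3, -11]
BINARY_OP | → 3 | -11 = -9. Stack: [-9]
LOAD_FAST b → push -11. Stack: [-9, -11]
BINARY_OP - → -9 - -11 = 2. Stack: [2]
STORE_FAST r → r=2. Stack: []
LOAD_CONST → push 1. Stack: [1]
LOAD_CONST → push 6. Stack: [1, 6]
LOAD_FAST r → push 2. Stack: [1, 6, 2]
BINARY_OP * → 6 * 2 = 12. Stack: [1, 12]
BINARY_OP + → 1 + 12 = 13. Stack: [13]
STORE_FAST x → x=13. Stack: []
LOAD_FAST_LOAD_FAST c,x → push 13,13. Stack: [13, 13]
BINARY_OP + → 13 + 13 = 26. Stack: [26]
STORE_FAST r → r=26. Stack: []
LOAD_FAST_LOAD_FAST r,r → push 26,26. Stack: [26, 26]
BINARY_OP // → 26 // 26 = 1. Stack: [1]
STORE_FAST n → n=1. Stack: []
LOAD_FAST n → push 1. Stack: [1]
LOAD_CONST → push 10. Stack: [1, 10]
BINARY_OP * → 1 * 10 = 10. Stack: [10]
RETURN_VALUE → return 10.

10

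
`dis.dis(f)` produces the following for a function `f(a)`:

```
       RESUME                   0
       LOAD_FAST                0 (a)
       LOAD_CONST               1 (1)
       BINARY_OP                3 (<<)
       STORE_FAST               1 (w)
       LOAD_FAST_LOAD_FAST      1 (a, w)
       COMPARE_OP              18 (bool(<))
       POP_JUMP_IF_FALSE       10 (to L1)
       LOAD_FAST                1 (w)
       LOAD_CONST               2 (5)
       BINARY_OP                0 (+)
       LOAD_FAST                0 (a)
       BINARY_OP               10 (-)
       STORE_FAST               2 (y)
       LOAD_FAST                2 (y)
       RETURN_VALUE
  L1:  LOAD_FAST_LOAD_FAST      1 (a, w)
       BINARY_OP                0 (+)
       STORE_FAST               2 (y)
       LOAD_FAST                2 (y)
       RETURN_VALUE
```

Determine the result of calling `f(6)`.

11

LOAD_FAST a → push 6. Stack: [6]
LOAD_CONST → push 1. Stack: [6, 1]
BINARY_OP << → 6 << 1 = 12. Stack: [12]
STORE_FAST w → w=12. Stack: []
LOAD_FAST_LOAD_FAST a,w → push 6,12. Stack: [6, 12]
COMPARE_OP bool(<) → 6 vs 12 = True. Stack: [True]
POP_JUMP_IF_FALSE → pop True; no jump. Stack: []
LOAD_FAST w → push 12. Stack: [12]
LOAD_CONST → push 5. Stack: [12, 5]
BINARY_OP + → 12 + 5 = 17. Stack: [17]
LOAD_FAST a → push 6. Stack: [17, 6]
BINARY_OP - → 17 - 6 = 11. Stack: [11]
STORE_FAST y → y=11. Stack: []
LOAD_FAST y → push 11. Stack: [11]
RETURN_VALUE → return 11.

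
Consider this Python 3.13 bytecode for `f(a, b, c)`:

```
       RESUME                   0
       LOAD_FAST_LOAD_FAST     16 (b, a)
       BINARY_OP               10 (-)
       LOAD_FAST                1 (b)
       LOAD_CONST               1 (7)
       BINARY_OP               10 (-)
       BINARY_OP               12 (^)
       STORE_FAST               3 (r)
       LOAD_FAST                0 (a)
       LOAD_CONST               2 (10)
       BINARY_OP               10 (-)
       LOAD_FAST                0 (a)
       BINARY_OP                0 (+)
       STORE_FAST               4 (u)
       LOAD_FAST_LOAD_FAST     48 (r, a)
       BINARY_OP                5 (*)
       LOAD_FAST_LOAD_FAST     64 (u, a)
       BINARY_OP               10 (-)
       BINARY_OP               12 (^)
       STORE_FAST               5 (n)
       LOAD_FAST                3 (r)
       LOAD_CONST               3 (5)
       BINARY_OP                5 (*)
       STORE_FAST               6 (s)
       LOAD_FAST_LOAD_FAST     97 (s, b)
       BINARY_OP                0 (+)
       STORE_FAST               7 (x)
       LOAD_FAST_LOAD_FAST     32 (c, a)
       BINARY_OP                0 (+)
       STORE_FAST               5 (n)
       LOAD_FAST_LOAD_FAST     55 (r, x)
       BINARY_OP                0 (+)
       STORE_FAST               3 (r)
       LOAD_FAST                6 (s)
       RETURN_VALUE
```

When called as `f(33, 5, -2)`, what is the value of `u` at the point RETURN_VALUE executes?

LOAD_FAST_LOAD_FAST b,a → push 5,33. Stack: [5, 33]
BINARY_OP - → 5 - 33 = -28. Stack: [-28]
LOAD_FAST b → push 5. Stack: [-28, 5]
LOAD_CONST → push 7. Stack: [-28, 5, 7]
BINARY_OP - → 5 - 7 = -2. Stack: [-28, -2]
BINARY_OP ^ → -28 ^ -2 = 26. Stack: [26]
STORE_FAST r → r=26. Stack: []
LOAD_FAST a → push 33. Stack: [33]
LOAD_CONST → push 10. Stack: [33, 10]
BINARY_OP - → 33 - 10 = 23. Stack: [23]
LOAD_FAST a → push 33. Stack: [23, 33]
BINARY_OP + → 23 + 33 = 56. Stack: [56]
STORE_FAST u → u=56. Stack: []
LOAD_FAST_LOAD_FAST r,a → push 26,33. Stack: [26, 33]
BINARY_OP * → 26 * 33 = 858. Stack: [858]
LOAD_FAST_LOAD_FAST u,a → push 56,33. Stack: [858, 56, 33]
BINARY_OP - → 56 - 33 = 23. Stack: [858, 23]
BINARY_OP ^ → 858 ^ 23 = 845. Stack: [845]
STORE_FAST n → n=845. Stack: []
LOAD_FAST r → push 26. Stack: [26]
LOAD_CONST → push 5. Stack: [26, 5]
BINARY_OP * → 26 * 5 = 130. Stack: [130]
STORE_FAST s → s=130. Stack: []
LOAD_FAST_LOAD_FAST s,b → push 130,5. Stack: [130, 5]
BINARY_OP + → 130 + 5 = 135. Stack: [135]
STORE_FAST x → x=135. Stack: []
LOAD_FAST_LOAD_FAST c,a → push -2,33. Stack: [-2, 33]
BINARY_OP + → -2 + 33 = 31. Stack: [31]
STORE_FAST n → n=31. Stack: []
LOAD_FAST_LOAD_FAST r,x → push 26,135. Stack: [26, 135]
BINARY_OP + → 26 + 135 = 161. Stack: [161]
STORE_FAST r → r=161. Stack: []
LOAD_FAST s → push 130. Stack: [130]
RETURN_VALUE → return 130.

56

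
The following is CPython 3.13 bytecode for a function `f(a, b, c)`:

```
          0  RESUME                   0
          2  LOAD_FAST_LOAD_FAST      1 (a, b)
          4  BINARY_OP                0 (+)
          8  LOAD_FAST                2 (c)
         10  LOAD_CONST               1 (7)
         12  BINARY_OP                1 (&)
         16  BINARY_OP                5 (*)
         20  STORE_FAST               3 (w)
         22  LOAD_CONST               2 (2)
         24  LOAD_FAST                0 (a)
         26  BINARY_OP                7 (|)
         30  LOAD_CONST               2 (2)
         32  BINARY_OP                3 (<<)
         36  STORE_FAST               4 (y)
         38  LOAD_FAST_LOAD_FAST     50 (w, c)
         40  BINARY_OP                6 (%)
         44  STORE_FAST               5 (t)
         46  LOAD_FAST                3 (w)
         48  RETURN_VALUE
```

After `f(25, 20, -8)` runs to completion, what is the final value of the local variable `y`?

LOAD_FAST_LOAD_FAST a,b → push 25,20. Stack: [25, 20]
BINARY_OP + → 25 + 20 = 45. Stack: [45]
LOAD_FAST c → push -8. Stack: [45, -8]
LOAD_CONST → push 7. Stack: [45, -8, 7]
BINARY_OP & → -8 & 7 = 0. Stack: [45, 0]
BINARY_OP * → 45 * 0 = 0. Stack: [0]
STORE_FAST w → w=0. Stack: []
LOAD_CONST → push 2. Stack: [2]
LOAD_FAST a → push 25. Stack: [2, 25]
BINARY_OP | → 2 | 25 = 27. Stack: [27]
LOAD_CONST → push 2. Stack: [27, 2]
BINARY_OP << → 27 << 2 = 108. Stack: [108]
STORE_FAST y → y=108. Stack: []
LOAD_FAST_LOAD_FAST w,c → push 0,-8. Stack: [0, -8]
BINARY_OP % → 0 % -8 = 0. Stack: [0]
STORE_FAST t → t=0. Stack: []
LOAD_FAST w → push 0. Stack: [0]
RETURN_VALUE → return 0.

108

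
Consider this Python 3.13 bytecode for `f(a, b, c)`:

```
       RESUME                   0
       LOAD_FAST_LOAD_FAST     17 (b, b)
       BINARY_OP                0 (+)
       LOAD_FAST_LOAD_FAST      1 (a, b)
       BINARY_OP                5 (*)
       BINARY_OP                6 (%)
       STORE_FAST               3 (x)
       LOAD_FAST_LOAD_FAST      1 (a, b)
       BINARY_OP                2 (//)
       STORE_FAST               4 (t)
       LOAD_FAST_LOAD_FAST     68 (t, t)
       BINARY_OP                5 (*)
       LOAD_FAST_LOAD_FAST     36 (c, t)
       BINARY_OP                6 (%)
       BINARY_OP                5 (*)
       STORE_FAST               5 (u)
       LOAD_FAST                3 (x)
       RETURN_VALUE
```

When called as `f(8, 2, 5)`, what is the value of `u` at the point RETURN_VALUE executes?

LOAD_FAST_LOAD_FAST b,b → push 2,2. Stack: [2, 2]
BINARY_OP + → 2 + 2 = 4. Stack: [4]
LOAD_FAST_LOAD_FAST a,b → push 8,2. Stack: [4, 8, 2]
BINARY_OP * → 8 * 2 = 16. Stack: [4, 16]
BINARY_OP % → 4 % 16 = 4. Stack: [4]
STORE_FAST x → x=4. Stack: []
LOAD_FAST_LOAD_FAST a,b → push 8,2. Stack: [8, 2]
BINARY_OP // → 8 // 2 = 4. Stack: [4]
STORE_FAST t → t=4. Stack: []
LOAD_FAST_LOAD_FAST t,t → push 4,4. Stack: [4, 4]
BINARY_OP * → 4 * 4 = 16. Stack: [16]
LOAD_FAST_LOAD_FAST c,t → push 5,4. Stack: [16, 5, 4]
BINARY_OP % → 5 % 4 = 1. Stack: [16, 1]
BINARY_OP * → 16 * 1 = 16. Stack: [16]
STORE_FAST u → u=16. Stack: []
LOAD_FAST x → push 4. Stack: [4]
RETURN_VALUE → return 4.

16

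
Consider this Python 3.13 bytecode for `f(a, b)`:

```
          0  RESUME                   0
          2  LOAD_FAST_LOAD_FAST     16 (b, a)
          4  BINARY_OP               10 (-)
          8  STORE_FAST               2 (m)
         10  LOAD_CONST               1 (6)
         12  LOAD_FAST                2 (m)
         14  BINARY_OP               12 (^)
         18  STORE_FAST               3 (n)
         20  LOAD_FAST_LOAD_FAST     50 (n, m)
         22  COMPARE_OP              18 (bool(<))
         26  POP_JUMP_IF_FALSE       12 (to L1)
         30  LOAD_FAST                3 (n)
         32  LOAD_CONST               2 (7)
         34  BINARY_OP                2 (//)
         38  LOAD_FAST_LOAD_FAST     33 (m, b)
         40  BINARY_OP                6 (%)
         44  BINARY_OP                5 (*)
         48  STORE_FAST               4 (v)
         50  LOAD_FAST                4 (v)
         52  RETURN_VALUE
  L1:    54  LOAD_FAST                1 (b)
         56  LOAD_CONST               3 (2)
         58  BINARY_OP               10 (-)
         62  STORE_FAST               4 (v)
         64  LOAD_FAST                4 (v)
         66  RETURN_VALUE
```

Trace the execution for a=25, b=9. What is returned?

LOAD_FAST_LOAD_FAST b,a → push 9,25. Stack: [9, 25]
BINARY_OP - → 9 - 25 = -16. Stack: [-16]
STORE_FAST m → m=-16. Stack: []
LOAD_CONST → push 6. Stack: [6]
LOAD_FAST m → push -16. Stack: [6, -16]
BINARY_OP ^ → 6 ^ -16 = -10. Stack: [-10]
STORE_FAST n → n=-10. Stack: []
LOAD_FAST_LOAD_FAST n,m → push -10,-16. Stack: [-10, -16]
COMPARE_OP bool(<) → -10 vs -16 = False. Stack: [False]
POP_JUMP_IF_FALSE → pop False; jump. Stack: []
LOAD_FAST b → push 9. Stack: [9]
LOAD_CONST → push 2. Stack: [9, 2]
BINARY_OP - → 9 - 2 = 7. Stack: [7]
STORE_FAST v → v=7. Stack: []
LOAD_FAST v → push 7. Stack: [7]
RETURN_VALUE → return 7.

7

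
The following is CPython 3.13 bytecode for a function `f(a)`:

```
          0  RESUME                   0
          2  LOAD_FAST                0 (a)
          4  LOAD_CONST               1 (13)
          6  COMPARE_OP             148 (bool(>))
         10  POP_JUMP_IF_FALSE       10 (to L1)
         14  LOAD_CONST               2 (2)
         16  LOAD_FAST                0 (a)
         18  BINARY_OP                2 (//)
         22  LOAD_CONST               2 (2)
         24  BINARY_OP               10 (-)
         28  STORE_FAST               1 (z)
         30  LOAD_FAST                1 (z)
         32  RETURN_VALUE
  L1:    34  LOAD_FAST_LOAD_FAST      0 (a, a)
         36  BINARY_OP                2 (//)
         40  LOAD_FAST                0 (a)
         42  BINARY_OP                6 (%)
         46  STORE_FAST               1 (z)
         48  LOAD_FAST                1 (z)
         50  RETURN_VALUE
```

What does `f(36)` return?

LOAD_FAST a → push 36. Stack: [36]
LOAD_CONST → push 13. Stack: [36, 13]
COMPARE_OP bool(>) → 36 vs 13 = True. Stack: [True]
POP_JUMP_IF_FALSE → pop True; no jump. Stack: []
LOAD_CONST → push 2. Stack: [2]
LOAD_FAST a → push 36. Stack: [2, 36]
BINARY_OP // → 2 // 36 = 0. Stack: [0]
LOAD_CONST → push 2. Stack: [0, 2]
BINARY_OP - → 0 - 2 = -2. Stack: [-2]
STORE_FAST z → z=-2. Stack: []
LOAD_FAST z → push -2. Stack: [-2]
RETURN_VALUE → return -2.

-2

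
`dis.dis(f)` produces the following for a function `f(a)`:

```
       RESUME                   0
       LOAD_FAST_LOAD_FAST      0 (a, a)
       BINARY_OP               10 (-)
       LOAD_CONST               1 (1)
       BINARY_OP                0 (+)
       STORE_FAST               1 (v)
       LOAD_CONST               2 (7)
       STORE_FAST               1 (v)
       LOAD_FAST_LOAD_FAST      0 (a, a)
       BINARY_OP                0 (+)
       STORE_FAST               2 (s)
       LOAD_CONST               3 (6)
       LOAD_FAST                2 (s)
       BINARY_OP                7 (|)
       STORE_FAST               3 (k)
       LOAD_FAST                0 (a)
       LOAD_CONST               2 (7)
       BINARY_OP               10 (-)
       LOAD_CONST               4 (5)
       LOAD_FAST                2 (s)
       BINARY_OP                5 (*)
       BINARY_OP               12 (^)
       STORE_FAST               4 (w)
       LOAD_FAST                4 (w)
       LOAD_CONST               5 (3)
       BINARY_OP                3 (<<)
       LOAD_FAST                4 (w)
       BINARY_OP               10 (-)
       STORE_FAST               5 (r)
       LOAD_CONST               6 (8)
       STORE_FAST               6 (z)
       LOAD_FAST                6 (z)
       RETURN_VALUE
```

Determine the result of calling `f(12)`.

LOAD_FAST_LOAD_FAST a,a → push 12,12. Stack: [12, 12]
BINARY_OP - → 12 - 12 = 0. Stack: [0]
LOAD_CONST → push 1. Stack: [0, 1]
BINARY_OP + → 0 + 1 = 1. Stack: [1]
STORE_FAST v → v=1. Stack: []
LOAD_CONST → push 7. Stack: [7]
STORE_FAST v → v=7. Stack: []
LOAD_FAST_LOAD_FAST a,a → push 12,12. Stack: [12, 12]
BINARY_OP + → 12 + 12 = 24. Stack: [24]
STORE_FAST s → s=24. Stack: []
LOAD_CONST → push 6. Stack: [6]
LOAD_FAST s → push 24. Stack: [6, 24]
BINARY_OP | → 6 | 24 = 30. Stack: [30]
STORE_FAST k → k=30. Stack: []
LOAD_FAST a → push 12. Stack: [12]
LOAD_CONST → push 7. Stack: [12, 7]
BINARY_OP - → 12 - 7 = 5. Stack: [5]
LOAD_CONST → push 5. Stack: [5, 5]
LOAD_FAST s → push 24. Stack: [5, 5, 24]
BINARY_OP * → 5 * 24 = 120. Stack: [5, 120]
BINARY_OP ^ → 5 ^ 120 = 125. Stack: [125]
STORE_FAST w → w=125. Stack: []
LOAD_FAST w → push 125. Stack: [125]
LOAD_CONST → push 3. Stack: [125, 3]
BINARY_OP << → 125 << 3 = 1000. Stack: [1000]
LOAD_FAST w → push 125. Stack: [1000, 125]
BINARY_OP - → 1000 - 125 = 875. Stack: [875]
STORE_FAST r → r=875. Stack: []
LOAD_CONST → push 8. Stack: [8]
STORE_FAST z → z=8. Stack: []
LOAD_FAST z → push 8. Stack: [8]
RETURN_VALUE → return 8.

8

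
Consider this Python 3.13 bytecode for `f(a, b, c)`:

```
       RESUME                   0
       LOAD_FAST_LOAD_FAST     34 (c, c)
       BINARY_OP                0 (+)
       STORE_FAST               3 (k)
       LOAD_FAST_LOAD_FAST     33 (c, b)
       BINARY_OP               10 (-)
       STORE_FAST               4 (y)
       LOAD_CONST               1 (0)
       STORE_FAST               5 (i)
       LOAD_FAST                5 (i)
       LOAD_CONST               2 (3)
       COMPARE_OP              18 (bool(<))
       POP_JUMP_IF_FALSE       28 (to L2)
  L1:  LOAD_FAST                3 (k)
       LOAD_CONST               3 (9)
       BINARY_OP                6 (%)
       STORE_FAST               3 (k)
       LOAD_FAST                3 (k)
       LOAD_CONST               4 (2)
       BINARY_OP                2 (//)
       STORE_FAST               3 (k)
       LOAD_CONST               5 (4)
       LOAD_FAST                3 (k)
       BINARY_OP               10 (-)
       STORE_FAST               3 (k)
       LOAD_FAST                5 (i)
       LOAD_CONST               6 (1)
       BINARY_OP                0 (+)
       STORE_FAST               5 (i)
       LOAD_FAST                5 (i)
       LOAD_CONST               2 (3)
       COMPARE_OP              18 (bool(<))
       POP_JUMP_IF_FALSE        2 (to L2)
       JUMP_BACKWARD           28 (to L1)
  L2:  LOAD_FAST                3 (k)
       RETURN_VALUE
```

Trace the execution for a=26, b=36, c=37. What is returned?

LOAD_FAST_LOAD_FAST c,c → push 37,37
BINARY_OP + → 37 + 37 = 74
STORE_FAST k → k=74
LOAD_FAST_LOAD_FAST c,b → push 37,36
BINARY_OP - → 37 - 36 = 1
STORE_FAST y → y=1
LOAD_CONST → push 0
STORE_FAST i → i=0
LOAD_FAST i → push 0
LOAD_CONST → push 3
COMPARE_OP bool(<) → 0 vs 3 = True
POP_JUMP_IF_FALSE → pop True; no jump
LOAD_FAST k → push 74
LOAD_CONST → push 9
BINARY_OP % → 74 % 9 = 2
STORE_FAST k → k=2
LOAD_FAST k → push 2
LOAD_CONST → push 2
BINARY_OP // → 2 // 2 = 1
STORE_FAST k → k=1
LOAD_CONST → push 4
LOAD_FAST k → push 1
BINARY_OP - → 4 - 1 = 3
STORE_FAST k → k=3
LOAD_FAST i → push 0
LOAD_CONST → push 1
BINARY_OP + → 0 + 1 = 1
STORE_FAST i → i=1
LOAD_FAST i → push 1
LOAD_CONST → push 3
COMPARE_OP bool(<) → 1 vs 3 = True
POP_JUMP_IF_FALSE → pop True; no jump
LOAD_FAST k → push 3
LOAD_CONST → push 9
BINARY_OP % → 3 % 9 = 3
STORE_FAST k → k=3
LOAD_FAST k → push 3
LOAD_CONST → push 2
BINARY_OP // → 3 // 2 = 1
STORE_FAST k → k=1
LOAD_CONST → push 4
LOAD_FAST k → push 1
BINARY_OP - → 4 - 1 = 3
STORE_FAST k → k=3
LOAD_FAST i → push 1
LOAD_CONST → push 1
BINARY_OP + → 1 + 1 = 2
STORE_FAST i → i=2
LOAD_FAST i → push 2
LOAD_CONST → push 3
COMPARE_OP bool(<) → 2 vs 3 = True
POP_JUMP_IF_FALSE → pop True; no jump
LOAD_FAST k → push 3
LOAD_CONST → push 9
BINARY_OP % → 3 % 9 = 3
STORE_FAST k → k=3
LOAD_FAST k → push 3
LOAD_CONST → push 2
BINARY_OP // → 3 // 2 = 1
STORE_FAST k → k=1
LOAD_CONST → push 4
LOAD_FAST k → push 1
BINARY_OP - → 4 - 1 = 3
STORE_FAST k → k=3
LOAD_FAST i → push 2
LOAD_CONST → push 1
BINARY_OP + → 2 + 1 = 3
STORE_FAST i → i=3
LOAD_FAST i → push 3
LOAD_CONST → push 3
COMPARE_OP bool(<) → 3 vs 3 = False
POP_JUMP_IF_FALSE → pop False; jump
LOAD_FAST k → push 3
RETURN_VALUE → return 3.

3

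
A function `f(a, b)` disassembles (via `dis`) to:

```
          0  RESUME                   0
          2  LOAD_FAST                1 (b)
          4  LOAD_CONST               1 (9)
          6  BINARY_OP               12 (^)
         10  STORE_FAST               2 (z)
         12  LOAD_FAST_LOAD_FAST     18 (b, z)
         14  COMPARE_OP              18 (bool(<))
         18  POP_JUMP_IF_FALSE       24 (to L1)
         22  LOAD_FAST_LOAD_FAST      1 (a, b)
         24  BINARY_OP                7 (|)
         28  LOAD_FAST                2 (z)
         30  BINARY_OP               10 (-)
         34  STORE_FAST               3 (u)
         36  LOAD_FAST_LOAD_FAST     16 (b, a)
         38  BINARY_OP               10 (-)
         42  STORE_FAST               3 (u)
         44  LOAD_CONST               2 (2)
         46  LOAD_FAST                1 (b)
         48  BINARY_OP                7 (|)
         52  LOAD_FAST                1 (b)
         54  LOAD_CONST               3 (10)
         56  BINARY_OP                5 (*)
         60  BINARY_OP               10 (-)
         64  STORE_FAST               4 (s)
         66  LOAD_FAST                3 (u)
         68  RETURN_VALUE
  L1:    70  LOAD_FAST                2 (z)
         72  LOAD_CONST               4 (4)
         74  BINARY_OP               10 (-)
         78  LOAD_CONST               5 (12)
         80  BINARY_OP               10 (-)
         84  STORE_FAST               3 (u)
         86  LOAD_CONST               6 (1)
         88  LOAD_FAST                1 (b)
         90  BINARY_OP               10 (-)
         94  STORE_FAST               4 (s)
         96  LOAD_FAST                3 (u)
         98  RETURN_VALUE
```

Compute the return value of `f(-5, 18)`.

LOAD_FAST b → push 18. Stack: [18]
LOAD_CONST → push 9. Stack: [18, 9]
BINARY_OP ^ → 18 ^ 9 = 27. Stack: [27]
STORE_FAST z → z=27. Stack: []
LOAD_FAST_LOAD_FAST b,z → push 18,27. Stack: [18, 27]
COMPARE_OP bool(<) → 18 vs 27 = True. Stack: [True]
POP_JUMP_IF_FALSE → pop True; no jump. Stack: []
LOAD_FAST_LOAD_FAST a,b → push -5,18. Stack: [-5, 18]
BINARY_OP | → -5 | 18 = -5. Stack: [-5]
LOAD_FAST z → push 27. Stack: [-5, 27]
BINARY_OP - → -5 - 27 = -32. Stack: [-32]
STORE_FAST u → u=-32. Stack: []
LOAD_FAST_LOAD_FAST b,a → push 18,-5. Stack: [18, -5]
BINARY_OP - → 18 - -5 = 23. Stack: [23]
STORE_FAST u → u=23. Stack: []
LOAD_CONST → push 2. Stack: [2]
LOAD_FAST b → push 18. Stack: [2, 18]
BINARY_OP | → 2 | 18 = 18. Stack: [18]
LOAD_FAST b → push 18. Stack: [18, 18]
LOAD_CONST → push 10. Stack: [18, 18, 10]
BINARY_OP * → 18 * 10 = 180. Stack: [18, 180]
BINARY_OP - → 18 - 180 = -162. Stack: [-162]
STORE_FAST s → s=-162. Stack: []
LOAD_FAST u → push 23. Stack: [23]
RETURN_VALUE → return 23.

23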